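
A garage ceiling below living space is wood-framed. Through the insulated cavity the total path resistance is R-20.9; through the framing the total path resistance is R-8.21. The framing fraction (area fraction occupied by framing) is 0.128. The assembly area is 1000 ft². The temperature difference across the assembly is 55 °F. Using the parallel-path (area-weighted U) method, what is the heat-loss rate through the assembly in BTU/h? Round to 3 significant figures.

3150 BTU/h

U_eff = 0.872/20.9 + 0.128/8.21 = 0.04172 + 0.01559 = 0.05731
R_eff = 1/U_eff = 17.45 ft²·°F·h/BTU
Q = 1000 × 55 / 17.45 = 3152 BTU/h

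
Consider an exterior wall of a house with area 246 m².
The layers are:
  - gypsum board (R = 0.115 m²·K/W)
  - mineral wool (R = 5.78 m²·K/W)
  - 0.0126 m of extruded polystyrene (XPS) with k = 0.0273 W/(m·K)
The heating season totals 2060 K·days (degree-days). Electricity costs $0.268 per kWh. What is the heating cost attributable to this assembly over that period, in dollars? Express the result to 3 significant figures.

513 dollars

0.0126/0.0273 = 0.4615
R_total = 0.115 + 5.78 + 0.4615 = 6.357 m²·K/W
E = A × HDD × 24 / R / 1000 = 246 × 2060 × 24 / 6.357 / 1000 = 1913 kWh
Cost = 1913 × 0.268 = $512.8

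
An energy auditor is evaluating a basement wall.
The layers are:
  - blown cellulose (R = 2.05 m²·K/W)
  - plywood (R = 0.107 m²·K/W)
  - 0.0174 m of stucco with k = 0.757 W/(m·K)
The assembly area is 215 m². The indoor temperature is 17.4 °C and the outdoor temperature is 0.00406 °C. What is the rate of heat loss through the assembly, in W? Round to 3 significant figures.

0.0174/0.757 = 0.02299
R_total = 2.05 + 0.107 + 0.02299 = 2.18 m²·K/W
Q = A·ΔT/R = 215 × (17.4 − 0.00406) / 2.18 = 1716 W

1720 W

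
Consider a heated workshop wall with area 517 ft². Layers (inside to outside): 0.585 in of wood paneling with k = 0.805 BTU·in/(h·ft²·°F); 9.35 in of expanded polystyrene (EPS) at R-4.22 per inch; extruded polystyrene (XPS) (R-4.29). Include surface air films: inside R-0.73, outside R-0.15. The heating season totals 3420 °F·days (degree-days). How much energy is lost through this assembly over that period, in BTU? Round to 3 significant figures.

936000 BTU

0.585/0.805 = 0.7267
9.35 × 4.22 = 39.46
R_total = 0.73 + 0.7267 + 39.46 + 4.29 + 0.15 = 45.35 ft²·°F·h/BTU
E = A × HDD × 24 / R = 517 × 3420 × 24 / 45.35 = 935700 BTU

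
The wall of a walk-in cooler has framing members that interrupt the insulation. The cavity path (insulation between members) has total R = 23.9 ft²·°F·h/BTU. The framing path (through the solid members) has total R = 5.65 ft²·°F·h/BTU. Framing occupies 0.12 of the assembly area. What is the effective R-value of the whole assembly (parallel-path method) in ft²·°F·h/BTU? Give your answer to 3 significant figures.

U_eff = 0.88/23.9 + 0.12/5.65 = 0.03682 + 0.02124 = 0.05806
R_eff = 1/U_eff = 17.22 ft²·°F·h/BTU

17.2 ft²·°F·h/BTU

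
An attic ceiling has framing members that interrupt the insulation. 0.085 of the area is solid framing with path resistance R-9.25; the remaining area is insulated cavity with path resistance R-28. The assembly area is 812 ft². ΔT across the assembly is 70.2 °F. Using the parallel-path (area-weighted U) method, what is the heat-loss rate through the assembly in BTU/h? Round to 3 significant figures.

U_eff = 0.915/28 + 0.085/9.25 = 0.03268 + 0.009189 = 0.04187
R_eff = 1/U_eff = 23.88 ft²·°F·h/BTU
Q = 812 × 70.2 / 23.88 = 2387 BTU/h

2390 BTU/h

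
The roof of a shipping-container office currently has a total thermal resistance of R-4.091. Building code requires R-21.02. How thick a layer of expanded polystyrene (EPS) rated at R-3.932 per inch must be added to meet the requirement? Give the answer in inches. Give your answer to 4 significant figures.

4.305 in

ΔR = 21.02 − 4.091 = 16.929 ft²·°F·h/BTU
L = ΔR / (R/in) = 16.929/3.932 = 4.3054 in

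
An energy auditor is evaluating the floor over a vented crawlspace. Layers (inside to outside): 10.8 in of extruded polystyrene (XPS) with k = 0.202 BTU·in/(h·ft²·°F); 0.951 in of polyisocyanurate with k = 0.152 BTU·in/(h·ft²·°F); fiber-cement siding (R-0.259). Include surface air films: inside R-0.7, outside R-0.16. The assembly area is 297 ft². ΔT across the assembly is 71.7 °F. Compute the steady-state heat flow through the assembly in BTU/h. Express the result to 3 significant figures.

10.8/0.202 = 53.47
0.951/0.152 = 6.257
R_total = 0.7 + 53.47 + 6.257 + 0.259 + 0.16 = 60.84 ft²·°F·h/BTU
Q = A·ΔT/R = 297 × 71.7 / 60.84 = 350 BTU/h

350 BTU/h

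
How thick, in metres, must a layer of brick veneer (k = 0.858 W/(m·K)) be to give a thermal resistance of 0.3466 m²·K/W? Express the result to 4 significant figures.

0.2974 m

L = R·k = 0.3466 × 0.858 = 0.29738 m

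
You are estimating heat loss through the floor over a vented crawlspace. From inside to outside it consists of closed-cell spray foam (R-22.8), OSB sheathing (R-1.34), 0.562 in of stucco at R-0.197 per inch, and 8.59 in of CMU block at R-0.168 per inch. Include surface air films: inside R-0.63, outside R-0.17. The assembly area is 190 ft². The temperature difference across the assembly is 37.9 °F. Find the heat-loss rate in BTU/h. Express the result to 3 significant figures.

272 BTU/h

0.562 × 0.197 = 0.1107
8.59 × 0.168 = 1.443
R_total = 0.63 + 22.8 + 1.34 + 0.1107 + 1.443 + 0.17 = 26.49 ft²·°F·h/BTU
Q = A·ΔT/R = 190 × 37.9 / 26.49 = 271.8 BTU/h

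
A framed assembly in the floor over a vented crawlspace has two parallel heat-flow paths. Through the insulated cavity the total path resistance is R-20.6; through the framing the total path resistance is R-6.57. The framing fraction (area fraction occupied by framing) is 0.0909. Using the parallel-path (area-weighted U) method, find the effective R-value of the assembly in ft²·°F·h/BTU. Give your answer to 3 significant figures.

U_eff = 0.9091/20.6 + 0.0909/6.57 = 0.04413 + 0.01384 = 0.05797
R_eff = 1/U_eff = 17.25 ft²·°F·h/BTU

17.3 ft²·°F·h/BTU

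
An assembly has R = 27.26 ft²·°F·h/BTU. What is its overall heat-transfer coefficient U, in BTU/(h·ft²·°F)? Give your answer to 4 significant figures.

U = 1/R = 1/27.26 = 0.036684

0.03668 BTU/(h·ft²·°F)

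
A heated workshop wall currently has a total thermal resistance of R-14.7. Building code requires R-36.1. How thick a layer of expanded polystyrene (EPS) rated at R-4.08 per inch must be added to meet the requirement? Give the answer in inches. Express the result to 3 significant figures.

5.25 in

ΔR = 36.1 − 14.7 = 21.4 ft²·°F·h/BTU
L = ΔR / (R/in) = 21.4/4.08 = 5.245 in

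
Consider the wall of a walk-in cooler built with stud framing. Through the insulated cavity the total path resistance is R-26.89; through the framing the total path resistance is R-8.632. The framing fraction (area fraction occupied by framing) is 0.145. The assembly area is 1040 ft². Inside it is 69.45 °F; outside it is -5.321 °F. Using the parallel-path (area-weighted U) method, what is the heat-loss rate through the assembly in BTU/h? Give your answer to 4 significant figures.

U_eff = 0.855/26.89 + 0.145/8.632 = 0.031796 + 0.016798 = 0.048594
R_eff = 1/U_eff = 20.579 ft²·°F·h/BTU
Q = 1040 × (69.45 − (-5.321)) / 20.579 = 3778.8 BTU/h

3779 BTU/h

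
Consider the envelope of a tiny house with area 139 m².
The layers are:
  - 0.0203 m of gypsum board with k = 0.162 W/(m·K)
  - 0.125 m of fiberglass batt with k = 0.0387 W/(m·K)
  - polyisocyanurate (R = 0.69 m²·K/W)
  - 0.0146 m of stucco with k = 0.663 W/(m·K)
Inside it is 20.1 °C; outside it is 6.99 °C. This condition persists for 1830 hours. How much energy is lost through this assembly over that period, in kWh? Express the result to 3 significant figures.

820 kWh

0.0203/0.162 = 0.1253
0.125/0.0387 = 3.23
0.0146/0.663 = 0.02202
R_total = 0.1253 + 3.23 + 0.69 + 0.02202 = 4.067 m²·K/W
Q = 139 × (20.1 − 6.99) / 4.067 = 448 W
E = 448 W × 1830 h / 1000 = 819.9 kWh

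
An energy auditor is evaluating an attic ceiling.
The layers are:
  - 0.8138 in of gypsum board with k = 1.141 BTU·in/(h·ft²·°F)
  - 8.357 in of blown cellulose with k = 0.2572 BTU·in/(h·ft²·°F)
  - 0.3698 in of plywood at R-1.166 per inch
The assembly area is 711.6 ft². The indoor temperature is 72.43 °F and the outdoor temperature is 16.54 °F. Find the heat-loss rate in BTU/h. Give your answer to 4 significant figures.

0.8138/1.141 = 0.71323
8.357/0.2572 = 32.492
0.3698 × 1.166 = 0.43119
R_total = 0.71323 + 32.492 + 0.43119 = 33.637 ft²·°F·h/BTU
Q = A·ΔT/R = 711.6 × (72.43 − 16.54) / 33.637 = 1182.4 BTU/h

1182 BTU/h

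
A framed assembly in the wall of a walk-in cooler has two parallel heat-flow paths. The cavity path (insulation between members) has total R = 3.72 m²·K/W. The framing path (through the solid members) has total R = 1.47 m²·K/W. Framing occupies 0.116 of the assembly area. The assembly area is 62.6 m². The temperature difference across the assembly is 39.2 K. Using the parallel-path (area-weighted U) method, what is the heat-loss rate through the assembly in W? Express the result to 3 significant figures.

U_eff = 0.884/3.72 + 0.116/1.47 = 0.2376 + 0.07891 = 0.3165
R_eff = 1/U_eff = 3.159 m²·K/W
Q = 62.6 × 39.2 / 3.159 = 776.8 W

777 W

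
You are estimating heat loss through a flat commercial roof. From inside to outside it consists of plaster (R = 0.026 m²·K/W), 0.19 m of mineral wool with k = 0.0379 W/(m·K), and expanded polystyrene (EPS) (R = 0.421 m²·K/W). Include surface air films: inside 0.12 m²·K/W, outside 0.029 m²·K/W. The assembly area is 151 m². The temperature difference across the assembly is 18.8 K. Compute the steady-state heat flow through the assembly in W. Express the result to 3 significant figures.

506 W

0.19/0.0379 = 5.013
R_total = 0.12 + 0.026 + 5.013 + 0.421 + 0.029 = 5.609 m²·K/W
Q = A·ΔT/R = 151 × 18.8 / 5.609 = 506.1 W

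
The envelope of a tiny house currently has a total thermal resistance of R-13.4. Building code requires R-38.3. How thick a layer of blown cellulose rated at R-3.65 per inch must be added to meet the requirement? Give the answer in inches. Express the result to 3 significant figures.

6.82 in

ΔR = 38.3 − 13.4 = 24.9 ft²·°F·h/BTU
L = ΔR / (R/in) = 24.9/3.65 = 6.822 in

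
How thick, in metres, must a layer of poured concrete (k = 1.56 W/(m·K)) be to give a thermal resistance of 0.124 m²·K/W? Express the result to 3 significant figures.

L = R·k = 0.124 × 1.56 = 0.1934 m

0.193 m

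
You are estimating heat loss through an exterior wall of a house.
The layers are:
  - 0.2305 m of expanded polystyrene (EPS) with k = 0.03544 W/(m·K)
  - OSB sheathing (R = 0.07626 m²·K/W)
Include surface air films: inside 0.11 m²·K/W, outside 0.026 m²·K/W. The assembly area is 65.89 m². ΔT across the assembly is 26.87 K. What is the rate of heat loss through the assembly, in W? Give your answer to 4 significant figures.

263.6 W

0.2305/0.03544 = 6.504
R_total = 0.11 + 6.504 + 0.07626 + 0.026 = 6.7162 m²·K/W
Q = A·ΔT/R = 65.89 × 26.87 / 6.7162 = 263.61 W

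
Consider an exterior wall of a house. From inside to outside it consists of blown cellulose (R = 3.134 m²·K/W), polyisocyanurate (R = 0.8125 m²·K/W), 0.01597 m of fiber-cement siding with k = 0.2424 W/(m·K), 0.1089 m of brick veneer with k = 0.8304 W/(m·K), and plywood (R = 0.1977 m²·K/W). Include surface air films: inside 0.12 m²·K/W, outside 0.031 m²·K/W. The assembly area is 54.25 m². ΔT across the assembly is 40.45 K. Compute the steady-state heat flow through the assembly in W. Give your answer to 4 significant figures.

0.01597/0.2424 = 0.065883
0.1089/0.8304 = 0.13114
R_total = 0.12 + 3.134 + 0.8125 + 0.065883 + 0.13114 + 0.1977 + 0.031 = 4.4922 m²·K/W
Q = A·ΔT/R = 54.25 × 40.45 / 4.4922 = 488.49 W

488.5 W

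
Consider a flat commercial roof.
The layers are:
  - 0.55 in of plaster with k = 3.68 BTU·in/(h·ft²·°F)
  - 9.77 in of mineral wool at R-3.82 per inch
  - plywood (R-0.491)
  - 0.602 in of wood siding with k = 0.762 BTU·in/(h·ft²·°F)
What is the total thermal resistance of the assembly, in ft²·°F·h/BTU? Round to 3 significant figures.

38.8 ft²·°F·h/BTU

0.55/3.68 = 0.1495
9.77 × 3.82 = 37.32
0.602/0.762 = 0.79
R_total = 0.1495 + 37.32 + 0.491 + 0.79 = 38.75 ft²·°F·h/BTU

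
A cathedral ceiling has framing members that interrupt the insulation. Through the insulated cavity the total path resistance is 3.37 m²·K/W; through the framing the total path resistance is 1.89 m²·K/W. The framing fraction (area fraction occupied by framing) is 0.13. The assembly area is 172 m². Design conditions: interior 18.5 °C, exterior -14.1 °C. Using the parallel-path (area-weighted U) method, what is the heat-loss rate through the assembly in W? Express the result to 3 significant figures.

1830 W

U_eff = 0.87/3.37 + 0.13/1.89 = 0.2582 + 0.06878 = 0.3269
R_eff = 1/U_eff = 3.059 m²·K/W
Q = 172 × (18.5 − (-14.1)) / 3.059 = 1833 W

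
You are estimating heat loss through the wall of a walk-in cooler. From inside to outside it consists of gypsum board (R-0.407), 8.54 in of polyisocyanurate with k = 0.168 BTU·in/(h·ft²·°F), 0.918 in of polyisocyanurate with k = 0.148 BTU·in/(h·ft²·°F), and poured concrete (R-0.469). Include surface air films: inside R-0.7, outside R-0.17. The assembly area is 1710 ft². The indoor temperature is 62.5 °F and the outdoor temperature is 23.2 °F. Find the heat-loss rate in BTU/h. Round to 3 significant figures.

1140 BTU/h

8.54/0.168 = 50.83
0.918/0.148 = 6.203
R_total = 0.7 + 0.407 + 50.83 + 6.203 + 0.469 + 0.17 = 58.78 ft²·°F·h/BTU
Q = A·ΔT/R = 1710 × (62.5 − 23.2) / 58.78 = 1143 BTU/h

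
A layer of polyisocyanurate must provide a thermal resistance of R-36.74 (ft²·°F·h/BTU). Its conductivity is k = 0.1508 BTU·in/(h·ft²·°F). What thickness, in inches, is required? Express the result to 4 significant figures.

L = R × k = 36.74 × 0.1508 = 5.5404 in

5.540 in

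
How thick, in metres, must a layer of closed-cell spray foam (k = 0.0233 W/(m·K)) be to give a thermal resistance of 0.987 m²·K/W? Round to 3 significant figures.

0.0230 m

L = R·k = 0.987 × 0.0233 = 0.023 m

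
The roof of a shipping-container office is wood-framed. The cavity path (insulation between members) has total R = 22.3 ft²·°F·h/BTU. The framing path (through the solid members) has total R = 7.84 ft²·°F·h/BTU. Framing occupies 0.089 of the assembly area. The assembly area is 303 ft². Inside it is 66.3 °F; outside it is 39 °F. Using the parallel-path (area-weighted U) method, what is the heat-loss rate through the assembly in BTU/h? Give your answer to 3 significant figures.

U_eff = 0.911/22.3 + 0.089/7.84 = 0.04085 + 0.01135 = 0.0522
R_eff = 1/U_eff = 19.16 ft²·°F·h/BTU
Q = 303 × (66.3 − 39) / 19.16 = 431.8 BTU/h

432 BTU/h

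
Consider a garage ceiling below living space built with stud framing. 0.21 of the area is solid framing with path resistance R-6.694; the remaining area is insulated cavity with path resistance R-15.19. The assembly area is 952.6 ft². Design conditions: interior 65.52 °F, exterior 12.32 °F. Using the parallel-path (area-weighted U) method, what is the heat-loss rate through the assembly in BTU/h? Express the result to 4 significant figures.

4226 BTU/h

U_eff = 0.79/15.19 + 0.21/6.694 = 0.052008 + 0.031371 = 0.083379
R_eff = 1/U_eff = 11.993 ft²·°F·h/BTU
Q = 952.6 × (65.52 − 12.32) / 11.993 = 4225.5 BTU/h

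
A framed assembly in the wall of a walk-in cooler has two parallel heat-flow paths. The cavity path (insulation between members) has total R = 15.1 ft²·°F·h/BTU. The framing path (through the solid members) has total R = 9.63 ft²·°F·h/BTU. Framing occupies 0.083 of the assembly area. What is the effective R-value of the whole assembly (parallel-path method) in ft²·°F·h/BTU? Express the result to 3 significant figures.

U_eff = 0.917/15.1 + 0.083/9.63 = 0.06073 + 0.008619 = 0.06935
R_eff = 1/U_eff = 14.42 ft²·°F·h/BTU

14.4 ft²·°F·h/BTU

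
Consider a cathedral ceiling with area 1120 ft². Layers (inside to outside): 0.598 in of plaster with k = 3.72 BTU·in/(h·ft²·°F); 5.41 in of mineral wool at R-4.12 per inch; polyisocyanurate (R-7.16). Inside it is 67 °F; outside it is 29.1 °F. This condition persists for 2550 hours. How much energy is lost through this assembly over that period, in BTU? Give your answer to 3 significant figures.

0.598/3.72 = 0.1608
5.41 × 4.12 = 22.29
R_total = 0.1608 + 22.29 + 7.16 = 29.61 ft²·°F·h/BTU
Q = 1120 × (67 − 29.1) / 29.61 = 1434 BTU/h
E = 1434 × 2550 = 3656000 BTU

3660000 BTU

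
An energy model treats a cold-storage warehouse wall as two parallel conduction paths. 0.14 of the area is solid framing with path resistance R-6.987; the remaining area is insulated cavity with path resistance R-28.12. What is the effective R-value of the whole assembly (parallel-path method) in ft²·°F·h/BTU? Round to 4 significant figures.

U_eff = 0.86/28.12 + 0.14/6.987 = 0.030583 + 0.020037 = 0.05062
R_eff = 1/U_eff = 19.755 ft²·°F·h/BTU

19.75 ft²·°F·h/BTU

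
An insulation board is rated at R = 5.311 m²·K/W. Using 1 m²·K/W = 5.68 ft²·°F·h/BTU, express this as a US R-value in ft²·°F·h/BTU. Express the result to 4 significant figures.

R_US = 5.311 × 5.68 = 30.166

30.17 ft²·°F·h/BTU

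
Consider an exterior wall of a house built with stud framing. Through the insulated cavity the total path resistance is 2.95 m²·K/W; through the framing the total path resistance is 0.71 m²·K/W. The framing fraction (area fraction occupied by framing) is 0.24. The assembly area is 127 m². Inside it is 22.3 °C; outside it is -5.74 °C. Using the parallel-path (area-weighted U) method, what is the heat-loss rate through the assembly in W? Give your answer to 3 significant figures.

U_eff = 0.76/2.95 + 0.24/0.71 = 0.2576 + 0.338 = 0.5957
R_eff = 1/U_eff = 1.679 m²·K/W
Q = 127 × (22.3 − (-5.74)) / 1.679 = 2121 W

2120 W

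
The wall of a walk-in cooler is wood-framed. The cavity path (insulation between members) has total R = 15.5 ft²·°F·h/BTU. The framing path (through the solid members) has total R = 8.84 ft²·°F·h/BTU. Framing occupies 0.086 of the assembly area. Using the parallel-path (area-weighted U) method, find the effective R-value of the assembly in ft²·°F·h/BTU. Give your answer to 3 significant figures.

U_eff = 0.914/15.5 + 0.086/8.84 = 0.05897 + 0.009729 = 0.0687
R_eff = 1/U_eff = 14.56 ft²·°F·h/BTU

14.6 ft²·°F·h/BTU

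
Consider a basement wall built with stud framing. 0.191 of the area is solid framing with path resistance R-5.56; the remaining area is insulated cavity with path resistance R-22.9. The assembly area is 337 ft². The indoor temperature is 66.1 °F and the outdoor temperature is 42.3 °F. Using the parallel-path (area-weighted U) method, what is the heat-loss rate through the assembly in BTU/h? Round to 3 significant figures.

559 BTU/h

U_eff = 0.809/22.9 + 0.191/5.56 = 0.03533 + 0.03435 = 0.06968
R_eff = 1/U_eff = 14.35 ft²·°F·h/BTU
Q = 337 × (66.1 − 42.3) / 14.35 = 558.9 BTU/h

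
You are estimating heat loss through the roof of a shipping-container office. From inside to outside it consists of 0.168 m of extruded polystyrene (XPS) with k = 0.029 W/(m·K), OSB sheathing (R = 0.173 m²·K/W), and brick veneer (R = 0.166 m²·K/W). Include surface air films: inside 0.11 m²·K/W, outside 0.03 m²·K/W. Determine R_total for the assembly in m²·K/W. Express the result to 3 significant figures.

0.168/0.029 = 5.793
R_total = 0.11 + 5.793 + 0.173 + 0.166 + 0.03 = 6.272 m²·K/W

6.27 m²·K/W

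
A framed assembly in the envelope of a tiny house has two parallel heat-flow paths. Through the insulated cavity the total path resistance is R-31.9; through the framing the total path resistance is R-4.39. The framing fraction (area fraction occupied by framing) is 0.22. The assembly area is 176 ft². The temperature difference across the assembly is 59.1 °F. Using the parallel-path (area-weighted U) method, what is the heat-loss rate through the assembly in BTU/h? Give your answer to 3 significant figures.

776 BTU/h

U_eff = 0.78/31.9 + 0.22/4.39 = 0.02445 + 0.05011 = 0.07457
R_eff = 1/U_eff = 13.41 ft²·°F·h/BTU
Q = 176 × 59.1 / 13.41 = 775.6 BTU/h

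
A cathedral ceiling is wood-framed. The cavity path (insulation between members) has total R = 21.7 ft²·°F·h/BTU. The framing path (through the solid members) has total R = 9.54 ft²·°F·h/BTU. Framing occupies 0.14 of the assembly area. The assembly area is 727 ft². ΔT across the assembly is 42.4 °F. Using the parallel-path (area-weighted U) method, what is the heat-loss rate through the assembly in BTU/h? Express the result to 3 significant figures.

1670 BTU/h

U_eff = 0.86/21.7 + 0.14/9.54 = 0.03963 + 0.01468 = 0.05431
R_eff = 1/U_eff = 18.41 ft²·°F·h/BTU
Q = 727 × 42.4 / 18.41 = 1674 BTU/h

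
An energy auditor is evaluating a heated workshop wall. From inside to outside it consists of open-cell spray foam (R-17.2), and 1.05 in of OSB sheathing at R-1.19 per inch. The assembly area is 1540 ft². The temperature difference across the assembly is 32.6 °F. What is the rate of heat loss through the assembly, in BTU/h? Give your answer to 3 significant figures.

1.05 × 1.19 = 1.25
R_total = 17.2 + 1.25 = 18.45 ft²·°F·h/BTU
Q = A·ΔT/R = 1540 × 32.6 / 18.45 = 2721 BTU/h

2720 BTU/h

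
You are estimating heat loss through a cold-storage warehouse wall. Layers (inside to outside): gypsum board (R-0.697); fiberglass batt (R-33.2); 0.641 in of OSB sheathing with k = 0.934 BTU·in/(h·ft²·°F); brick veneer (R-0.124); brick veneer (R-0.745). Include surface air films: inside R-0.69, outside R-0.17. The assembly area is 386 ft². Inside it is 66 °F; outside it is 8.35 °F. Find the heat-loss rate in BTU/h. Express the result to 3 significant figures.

613 BTU/h

0.641/0.934 = 0.6863
R_total = 0.69 + 0.697 + 33.2 + 0.6863 + 0.124 + 0.745 + 0.17 = 36.31 ft²·°F·h/BTU
Q = A·ΔT/R = 386 × (66 − 8.35) / 36.31 = 612.8 BTU/h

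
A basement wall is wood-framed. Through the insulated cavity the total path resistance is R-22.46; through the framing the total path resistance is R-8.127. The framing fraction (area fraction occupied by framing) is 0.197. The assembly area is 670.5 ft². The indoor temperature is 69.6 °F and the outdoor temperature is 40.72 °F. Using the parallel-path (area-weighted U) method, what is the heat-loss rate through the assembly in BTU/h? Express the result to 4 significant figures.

U_eff = 0.803/22.46 + 0.197/8.127 = 0.035752 + 0.02424 = 0.059993
R_eff = 1/U_eff = 16.669 ft²·°F·h/BTU
Q = 670.5 × (69.6 − 40.72) / 16.669 = 1161.7 BTU/h

1162 BTU/h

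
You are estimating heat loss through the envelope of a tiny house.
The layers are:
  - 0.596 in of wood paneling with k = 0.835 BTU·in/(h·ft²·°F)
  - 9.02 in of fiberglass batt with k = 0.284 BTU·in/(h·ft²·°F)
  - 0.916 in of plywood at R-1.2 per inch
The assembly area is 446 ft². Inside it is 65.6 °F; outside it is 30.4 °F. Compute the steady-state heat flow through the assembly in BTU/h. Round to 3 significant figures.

468 BTU/h

0.596/0.835 = 0.7138
9.02/0.284 = 31.76
0.916 × 1.2 = 1.099
R_total = 0.7138 + 31.76 + 1.099 = 33.57 ft²·°F·h/BTU
Q = A·ΔT/R = 446 × (65.6 − 30.4) / 33.57 = 467.6 BTU/h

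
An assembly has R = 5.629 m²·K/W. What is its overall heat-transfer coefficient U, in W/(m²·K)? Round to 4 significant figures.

0.1777 W/(m²·K)

U = 1/R = 1/5.629 = 0.17765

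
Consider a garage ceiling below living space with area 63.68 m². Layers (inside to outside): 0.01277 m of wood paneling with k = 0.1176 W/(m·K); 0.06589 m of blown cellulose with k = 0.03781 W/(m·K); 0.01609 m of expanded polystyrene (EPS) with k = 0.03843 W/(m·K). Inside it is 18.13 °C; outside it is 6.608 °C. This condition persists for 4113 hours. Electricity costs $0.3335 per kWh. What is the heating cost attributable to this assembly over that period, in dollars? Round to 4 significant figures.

443.4 dollars

0.01277/0.1176 = 0.10859
0.06589/0.03781 = 1.7427
0.01609/0.03843 = 0.41868
R_total = 0.10859 + 1.7427 + 0.41868 = 2.2699 m²·K/W
Q = 63.68 × (18.13 − 6.608) / 2.2699 = 323.23 W
E = 323.23 W × 4113 h / 1000 = 1329.5 kWh
Cost = 1329.5 × 0.3335 = $443.38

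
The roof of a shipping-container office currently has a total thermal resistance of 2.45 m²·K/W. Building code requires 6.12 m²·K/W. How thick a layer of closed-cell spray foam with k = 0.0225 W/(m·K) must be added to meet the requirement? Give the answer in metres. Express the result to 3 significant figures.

0.0826 m

ΔR = 6.12 − 2.45 = 3.67 m²·K/W
L = ΔR × k = 3.67 × 0.0225 = 0.08257 m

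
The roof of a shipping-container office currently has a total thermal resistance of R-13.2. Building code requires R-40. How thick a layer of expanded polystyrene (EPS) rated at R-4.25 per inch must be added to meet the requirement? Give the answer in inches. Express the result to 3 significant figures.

6.31 in

ΔR = 40 − 13.2 = 26.8 ft²·°F·h/BTU
L = ΔR / (R/in) = 26.8/4.25 = 6.306 in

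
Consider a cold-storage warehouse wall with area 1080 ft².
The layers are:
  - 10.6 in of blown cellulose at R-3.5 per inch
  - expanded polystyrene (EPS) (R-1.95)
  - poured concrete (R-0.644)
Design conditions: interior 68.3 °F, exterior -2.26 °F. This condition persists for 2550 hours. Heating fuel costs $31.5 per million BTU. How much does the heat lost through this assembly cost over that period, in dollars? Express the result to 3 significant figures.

154 dollars

10.6 × 3.5 = 37.1
R_total = 37.1 + 1.95 + 0.644 = 39.69 ft²·°F·h/BTU
Q = 1080 × (68.3 − (-2.26)) / 39.69 = 1920 BTU/h
E = 1920 × 2550 = 4896000 BTU
Cost = 4896000/10⁶ × 31.5 = $154.2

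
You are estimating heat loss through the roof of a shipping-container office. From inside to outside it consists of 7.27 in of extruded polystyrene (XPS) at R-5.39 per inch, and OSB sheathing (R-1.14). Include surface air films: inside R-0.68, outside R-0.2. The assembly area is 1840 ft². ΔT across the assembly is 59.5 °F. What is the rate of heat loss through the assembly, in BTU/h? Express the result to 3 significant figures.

7.27 × 5.39 = 39.19
R_total = 0.68 + 39.19 + 1.14 + 0.2 = 41.21 ft²·°F·h/BTU
Q = A·ΔT/R = 1840 × 59.5 / 41.21 = 2657 BTU/h

2660 BTU/h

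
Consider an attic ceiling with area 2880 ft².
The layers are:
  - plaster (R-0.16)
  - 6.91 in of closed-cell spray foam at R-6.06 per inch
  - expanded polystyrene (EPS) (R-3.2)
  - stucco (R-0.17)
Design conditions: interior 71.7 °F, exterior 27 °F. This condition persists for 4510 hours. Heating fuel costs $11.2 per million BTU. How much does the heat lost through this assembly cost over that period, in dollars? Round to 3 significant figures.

6.91 × 6.06 = 41.87
R_total = 0.16 + 41.87 + 3.2 + 0.17 = 45.4 ft²·°F·h/BTU
Q = 2880 × (71.7 − 27) / 45.4 = 2835 BTU/h
E = 2835 × 4510 = 12790000 BTU
Cost = 12790000/10⁶ × 11.2 = $143.2

143 dollars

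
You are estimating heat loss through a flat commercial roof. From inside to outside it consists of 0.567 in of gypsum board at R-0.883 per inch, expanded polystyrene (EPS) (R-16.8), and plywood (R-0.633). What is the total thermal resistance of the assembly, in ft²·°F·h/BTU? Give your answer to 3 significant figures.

0.567 × 0.883 = 0.5007
R_total = 0.5007 + 16.8 + 0.633 = 17.93 ft²·°F·h/BTU

17.9 ft²·°F·h/BTU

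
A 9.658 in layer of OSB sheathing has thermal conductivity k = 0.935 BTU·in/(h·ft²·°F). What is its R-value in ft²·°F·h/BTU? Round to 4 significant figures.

10.33 ft²·°F·h/BTU

R = L/k = 9.658/0.935 = 10.329 ft²·°F·h/BTU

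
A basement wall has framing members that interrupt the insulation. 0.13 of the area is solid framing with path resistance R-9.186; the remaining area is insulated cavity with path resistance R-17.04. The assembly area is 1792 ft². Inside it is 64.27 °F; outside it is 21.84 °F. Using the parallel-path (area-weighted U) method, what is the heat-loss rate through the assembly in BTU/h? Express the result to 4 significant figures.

4958 BTU/h

U_eff = 0.87/17.04 + 0.13/9.186 = 0.051056 + 0.014152 = 0.065208
R_eff = 1/U_eff = 15.335 ft²·°F·h/BTU
Q = 1792 × (64.27 − 21.84) / 15.335 = 4958.1 BTU/h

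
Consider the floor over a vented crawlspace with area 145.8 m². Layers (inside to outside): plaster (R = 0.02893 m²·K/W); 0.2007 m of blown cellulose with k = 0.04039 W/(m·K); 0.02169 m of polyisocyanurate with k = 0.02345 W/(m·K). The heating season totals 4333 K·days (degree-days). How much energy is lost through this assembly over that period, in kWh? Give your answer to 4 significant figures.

0.2007/0.04039 = 4.9691
0.02169/0.02345 = 0.92495
R_total = 0.02893 + 4.9691 + 0.92495 = 5.9229 m²·K/W
E = A × HDD × 24 / R / 1000 = 145.8 × 4333 × 24 / 5.9229 / 1000 = 2559.9 kWh

2560 kWh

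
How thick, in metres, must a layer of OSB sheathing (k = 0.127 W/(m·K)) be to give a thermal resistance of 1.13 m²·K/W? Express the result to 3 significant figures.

L = R·k = 1.13 × 0.127 = 0.1435 m

0.144 m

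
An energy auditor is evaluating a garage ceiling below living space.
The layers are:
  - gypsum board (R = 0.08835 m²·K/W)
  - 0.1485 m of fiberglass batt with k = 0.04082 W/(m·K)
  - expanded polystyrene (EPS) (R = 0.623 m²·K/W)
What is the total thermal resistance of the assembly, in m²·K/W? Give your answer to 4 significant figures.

4.349 m²·K/W

0.1485/0.04082 = 3.6379
R_total = 0.08835 + 3.6379 + 0.623 = 4.3493 m²·K/W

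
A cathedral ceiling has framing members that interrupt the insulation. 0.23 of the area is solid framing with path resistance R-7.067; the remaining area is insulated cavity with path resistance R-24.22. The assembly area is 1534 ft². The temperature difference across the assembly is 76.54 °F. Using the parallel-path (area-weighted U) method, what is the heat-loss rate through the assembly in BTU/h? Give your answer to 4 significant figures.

U_eff = 0.77/24.22 + 0.23/7.067 = 0.031792 + 0.032546 = 0.064338
R_eff = 1/U_eff = 15.543 ft²·°F·h/BTU
Q = 1534 × 76.54 / 15.543 = 7554 BTU/h

7554 BTU/h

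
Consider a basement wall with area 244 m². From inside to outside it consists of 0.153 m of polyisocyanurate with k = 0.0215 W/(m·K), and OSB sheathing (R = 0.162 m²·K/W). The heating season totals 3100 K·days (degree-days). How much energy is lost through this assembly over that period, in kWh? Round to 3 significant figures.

2490 kWh

0.153/0.0215 = 7.116
R_total = 7.116 + 0.162 = 7.278 m²·K/W
E = A × HDD × 24 / R / 1000 = 244 × 3100 × 24 / 7.278 / 1000 = 2494 kWh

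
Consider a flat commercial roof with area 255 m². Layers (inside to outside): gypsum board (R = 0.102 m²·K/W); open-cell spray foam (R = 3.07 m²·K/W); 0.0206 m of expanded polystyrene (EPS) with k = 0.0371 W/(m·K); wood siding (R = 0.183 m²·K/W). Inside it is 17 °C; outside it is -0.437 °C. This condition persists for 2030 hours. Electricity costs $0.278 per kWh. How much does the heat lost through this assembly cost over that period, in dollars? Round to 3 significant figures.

642 dollars

0.0206/0.0371 = 0.5553
R_total = 0.102 + 3.07 + 0.5553 + 0.183 = 3.91 m²·K/W
Q = 255 × (17 − (-0.437)) / 3.91 = 1137 W
E = 1137 W × 2030 h / 1000 = 2308 kWh
Cost = 2308 × 0.278 = $641.7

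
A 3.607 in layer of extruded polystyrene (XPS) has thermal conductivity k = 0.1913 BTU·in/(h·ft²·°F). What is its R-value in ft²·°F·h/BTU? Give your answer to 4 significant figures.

R = L/k = 3.607/0.1913 = 18.855 ft²·°F·h/BTU

18.86 ft²·°F·h/BTU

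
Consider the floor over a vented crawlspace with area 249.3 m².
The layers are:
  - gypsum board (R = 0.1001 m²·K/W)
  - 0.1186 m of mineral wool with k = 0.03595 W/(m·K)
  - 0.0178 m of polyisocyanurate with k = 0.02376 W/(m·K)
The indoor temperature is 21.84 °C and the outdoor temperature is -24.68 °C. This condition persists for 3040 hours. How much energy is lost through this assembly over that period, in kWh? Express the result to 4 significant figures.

8499 kWh

0.1186/0.03595 = 3.299
0.0178/0.02376 = 0.74916
R_total = 0.1001 + 3.299 + 0.74916 = 4.1483 m²·K/W
Q = 249.3 × (21.84 − (-24.68)) / 4.1483 = 2795.7 W
E = 2795.7 W × 3040 h / 1000 = 8499 kWh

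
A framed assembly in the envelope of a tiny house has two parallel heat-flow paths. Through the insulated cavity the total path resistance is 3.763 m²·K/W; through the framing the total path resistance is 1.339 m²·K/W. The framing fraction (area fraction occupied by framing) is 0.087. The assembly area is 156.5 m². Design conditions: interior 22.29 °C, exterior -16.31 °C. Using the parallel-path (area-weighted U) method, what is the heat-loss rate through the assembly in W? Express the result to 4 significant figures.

1858 W

U_eff = 0.913/3.763 + 0.087/1.339 = 0.24263 + 0.064974 = 0.3076
R_eff = 1/U_eff = 3.251 m²·K/W
Q = 156.5 × (22.29 − (-16.31)) / 3.251 = 1858.2 W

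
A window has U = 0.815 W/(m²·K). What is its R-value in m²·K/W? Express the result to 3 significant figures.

1.23 m²·K/W

R = 1/U = 1/0.815 = 1.227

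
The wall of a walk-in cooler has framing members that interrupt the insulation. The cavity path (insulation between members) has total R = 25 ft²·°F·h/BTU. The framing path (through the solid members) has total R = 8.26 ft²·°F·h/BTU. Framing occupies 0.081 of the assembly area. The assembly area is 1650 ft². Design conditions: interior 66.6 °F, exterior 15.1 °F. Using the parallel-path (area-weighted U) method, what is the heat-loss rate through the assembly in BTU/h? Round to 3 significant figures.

U_eff = 0.919/25 + 0.081/8.26 = 0.03676 + 0.009806 = 0.04657
R_eff = 1/U_eff = 21.47 ft²·°F·h/BTU
Q = 1650 × (66.6 − 15.1) / 21.47 = 3957 BTU/h

3960 BTU/h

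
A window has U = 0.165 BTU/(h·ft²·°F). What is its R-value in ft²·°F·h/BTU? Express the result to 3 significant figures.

6.06 ft²·°F·h/BTU

R = 1/U = 1/0.165 = 6.061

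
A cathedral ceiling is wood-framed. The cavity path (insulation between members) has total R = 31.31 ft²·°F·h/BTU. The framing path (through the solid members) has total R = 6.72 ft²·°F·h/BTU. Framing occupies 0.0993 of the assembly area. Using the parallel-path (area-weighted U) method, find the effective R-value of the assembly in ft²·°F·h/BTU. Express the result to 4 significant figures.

U_eff = 0.9007/31.31 + 0.0993/6.72 = 0.028767 + 0.014777 = 0.043544
R_eff = 1/U_eff = 22.965 ft²·°F·h/BTU

22.97 ft²·°F·h/BTU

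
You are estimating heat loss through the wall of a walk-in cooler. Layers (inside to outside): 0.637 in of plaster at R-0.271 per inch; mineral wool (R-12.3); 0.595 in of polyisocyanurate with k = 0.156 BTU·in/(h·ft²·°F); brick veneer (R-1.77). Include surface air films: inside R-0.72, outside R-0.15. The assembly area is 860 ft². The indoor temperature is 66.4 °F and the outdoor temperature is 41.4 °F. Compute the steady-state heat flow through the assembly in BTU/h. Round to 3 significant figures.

1140 BTU/h

0.637 × 0.271 = 0.1726
0.595/0.156 = 3.814
R_total = 0.72 + 0.1726 + 12.3 + 3.814 + 1.77 + 0.15 = 18.93 ft²·°F·h/BTU
Q = A·ΔT/R = 860 × (66.4 − 41.4) / 18.93 = 1136 BTU/h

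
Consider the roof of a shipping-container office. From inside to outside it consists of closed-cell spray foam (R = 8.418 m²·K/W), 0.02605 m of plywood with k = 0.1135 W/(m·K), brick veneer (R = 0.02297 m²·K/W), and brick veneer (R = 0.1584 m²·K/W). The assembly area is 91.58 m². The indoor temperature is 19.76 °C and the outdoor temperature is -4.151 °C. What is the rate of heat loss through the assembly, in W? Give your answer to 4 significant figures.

0.02605/0.1135 = 0.22952
R_total = 8.418 + 0.22952 + 0.02297 + 0.1584 = 8.8289 m²·K/W
Q = A·ΔT/R = 91.58 × (19.76 − (-4.151)) / 8.8289 = 248.02 W

248.0 W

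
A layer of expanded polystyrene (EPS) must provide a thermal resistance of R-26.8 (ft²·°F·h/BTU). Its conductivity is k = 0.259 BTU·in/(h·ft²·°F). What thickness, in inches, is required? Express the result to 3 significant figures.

6.94 in

L = R × k = 26.8 × 0.259 = 6.941 in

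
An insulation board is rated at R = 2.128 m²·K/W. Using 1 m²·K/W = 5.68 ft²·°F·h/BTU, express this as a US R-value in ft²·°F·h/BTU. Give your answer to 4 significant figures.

R_US = 2.128 × 5.68 = 12.087

12.09 ft²·°F·h/BTU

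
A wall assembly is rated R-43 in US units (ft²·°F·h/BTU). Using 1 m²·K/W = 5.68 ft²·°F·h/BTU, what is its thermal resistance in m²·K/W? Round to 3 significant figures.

R_SI = 43/5.68 = 7.57

7.57 m²·K/W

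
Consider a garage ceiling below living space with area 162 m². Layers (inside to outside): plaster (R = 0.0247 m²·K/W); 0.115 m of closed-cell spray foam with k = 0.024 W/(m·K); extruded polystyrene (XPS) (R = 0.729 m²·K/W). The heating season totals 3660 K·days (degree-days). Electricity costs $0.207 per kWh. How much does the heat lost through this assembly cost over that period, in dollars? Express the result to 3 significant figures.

0.115/0.024 = 4.792
R_total = 0.0247 + 4.792 + 0.729 = 5.545 m²·K/W
E = A × HDD × 24 / R / 1000 = 162 × 3660 × 24 / 5.545 / 1000 = 2566 kWh
Cost = 2566 × 0.207 = $531.2

531 dollars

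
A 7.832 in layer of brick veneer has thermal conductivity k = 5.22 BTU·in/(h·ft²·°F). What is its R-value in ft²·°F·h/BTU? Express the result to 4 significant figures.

R = L/k = 7.832/5.22 = 1.5004 ft²·°F·h/BTU

1.500 ft²·°F·h/BTU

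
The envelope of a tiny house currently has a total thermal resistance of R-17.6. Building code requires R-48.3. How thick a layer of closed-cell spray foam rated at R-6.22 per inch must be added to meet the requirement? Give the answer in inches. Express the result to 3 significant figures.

4.94 in

ΔR = 48.3 − 17.6 = 30.7 ft²·°F·h/BTU
L = ΔR / (R/in) = 30.7/6.22 = 4.936 in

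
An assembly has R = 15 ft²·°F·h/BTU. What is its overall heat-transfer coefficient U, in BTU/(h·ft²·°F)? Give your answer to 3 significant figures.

0.0667 BTU/(h·ft²·°F)

U = 1/R = 1/15 = 0.06667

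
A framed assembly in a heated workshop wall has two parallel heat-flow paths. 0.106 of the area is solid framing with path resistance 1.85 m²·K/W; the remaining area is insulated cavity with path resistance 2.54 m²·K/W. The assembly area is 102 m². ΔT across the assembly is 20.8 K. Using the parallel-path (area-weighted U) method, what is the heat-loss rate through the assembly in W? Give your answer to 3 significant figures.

868 W

U_eff = 0.894/2.54 + 0.106/1.85 = 0.352 + 0.0573 = 0.4093
R_eff = 1/U_eff = 2.443 m²·K/W
Q = 102 × 20.8 / 2.443 = 868.3 W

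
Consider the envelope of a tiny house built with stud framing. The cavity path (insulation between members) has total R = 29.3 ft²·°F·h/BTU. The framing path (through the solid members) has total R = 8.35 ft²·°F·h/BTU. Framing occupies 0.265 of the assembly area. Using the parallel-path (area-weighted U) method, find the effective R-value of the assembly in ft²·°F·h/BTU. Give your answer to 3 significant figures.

17.6 ft²·°F·h/BTU

U_eff = 0.735/29.3 + 0.265/8.35 = 0.02509 + 0.03174 = 0.05682
R_eff = 1/U_eff = 17.6 ft²·°F·h/BTU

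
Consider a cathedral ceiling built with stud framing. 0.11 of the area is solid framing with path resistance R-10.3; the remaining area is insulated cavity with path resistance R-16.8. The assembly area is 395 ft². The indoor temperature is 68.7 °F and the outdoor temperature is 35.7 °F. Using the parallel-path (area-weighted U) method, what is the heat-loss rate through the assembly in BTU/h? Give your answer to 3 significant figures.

830 BTU/h

U_eff = 0.89/16.8 + 0.11/10.3 = 0.05298 + 0.01068 = 0.06366
R_eff = 1/U_eff = 15.71 ft²·°F·h/BTU
Q = 395 × (68.7 − 35.7) / 15.71 = 829.8 BTU/h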